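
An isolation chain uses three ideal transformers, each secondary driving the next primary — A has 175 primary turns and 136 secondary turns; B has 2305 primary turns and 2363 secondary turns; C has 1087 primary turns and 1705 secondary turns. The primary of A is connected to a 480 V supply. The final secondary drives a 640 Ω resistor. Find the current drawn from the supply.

I_supply ≈ 1.17 A

After A: V = 480.00 × 136/175 = 373.03 V.
After B: V = 373.03 × 2363/2305 = 382.41 V.
After C: V = 382.41 × 1705/1087 = 599.83 V.
I_load = 599.83/640 = 0.93724 A, so P_out = 599.83 × 0.93724 = 562.19 W.
All ideal ⇒ P_in = P_out, so I_supply = 562.19/480 = 1.17 A.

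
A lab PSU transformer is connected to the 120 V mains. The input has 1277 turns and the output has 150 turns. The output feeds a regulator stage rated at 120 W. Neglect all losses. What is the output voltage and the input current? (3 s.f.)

V_out ≈ 14.1 V, I_in ≈ 1.00 A

V_out = V_in × N_out/N_in = 120 × 150/1277 = 14.096 V.
I_out = P/V_out = 120/14.096 = 8.5133 A.
I_in = I_out × N_out/N_in = 8.5133 × 150/1277 = 1.00 A.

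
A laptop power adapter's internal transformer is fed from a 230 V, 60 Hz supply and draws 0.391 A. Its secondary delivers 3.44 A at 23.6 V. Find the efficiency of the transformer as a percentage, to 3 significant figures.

P_in = 230 × 0.391 = 89.9300 W.
P_out = 23.6 × 3.44 = 81.1840 W.
η = P_out/P_in = 81.1840/89.9300 = 0.903.

η ≈ 90.3%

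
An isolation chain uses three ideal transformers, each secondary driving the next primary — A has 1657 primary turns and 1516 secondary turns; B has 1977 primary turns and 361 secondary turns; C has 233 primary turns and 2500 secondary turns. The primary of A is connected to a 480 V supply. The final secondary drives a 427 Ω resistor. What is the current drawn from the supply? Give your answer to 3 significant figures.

I_supply ≈ 3.61 A

After A: V = 480.00 × 1516/1657 = 439.16 V.
After B: V = 439.16 × 361/1977 = 80.190 V.
After C: V = 80.190 × 2500/233 = 860.40 V.
I_load = 860.40/427 = 2.0150 A, so P_out = 860.40 × 2.0150 = 1733.7 W.
All ideal ⇒ P_in = P_out, so I_supply = 1733.7/480 = 3.61 A.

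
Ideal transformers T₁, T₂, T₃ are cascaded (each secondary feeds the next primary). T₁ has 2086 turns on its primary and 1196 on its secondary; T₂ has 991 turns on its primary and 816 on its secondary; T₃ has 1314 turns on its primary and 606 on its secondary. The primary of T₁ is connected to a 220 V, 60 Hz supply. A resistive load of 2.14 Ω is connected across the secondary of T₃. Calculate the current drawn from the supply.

Secondary of T₁: V = 220.00 × 1196/2086 = 126.14 V.
Secondary of T₂: V = 126.14 × 816/991 = 103.86 V.
Secondary of T₃: V = 103.86 × 606/1314 = 47.900 V.
I_load = 47.900/2.14 = 22.383 A, so P_out = 47.900 × 22.383 = 1072.1 W.
All ideal ⇒ P_in = P_out, so I_supply = 1072.1/220 = 4.87 A.

I_supply ≈ 4.87 A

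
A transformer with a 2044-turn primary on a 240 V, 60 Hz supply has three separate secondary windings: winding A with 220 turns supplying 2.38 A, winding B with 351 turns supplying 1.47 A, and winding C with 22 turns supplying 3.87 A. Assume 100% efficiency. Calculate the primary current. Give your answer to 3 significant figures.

V_A = 240 × 220/2044 = 25.832 V; V_B = 240 × 351/2044 = 41.213 V; V_C = 240 × 22/2044 = 2.5832 V.
P_out = V_A I_A + V_B I_B + V_C I_C = 25.832×2.38 + 41.213×1.47 + 2.5832×3.87 = 61.479 + 60.584 + 9.9969 = 132.06 W.
Ideal ⇒ P_in = P_out, so I_p = P_out/V_p = 132.06/240 = 0.550 A.

I_p ≈ 0.550 A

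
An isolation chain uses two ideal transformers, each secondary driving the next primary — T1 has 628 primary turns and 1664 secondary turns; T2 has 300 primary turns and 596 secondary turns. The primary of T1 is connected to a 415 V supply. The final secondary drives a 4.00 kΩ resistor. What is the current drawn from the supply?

I_supply ≈ 2.87 A

Secondary of T1: V = 415.00 × 1664/628 = 1099.6 V.
Secondary of T2: V = 1099.6 × 596/300 = 2184.6 V.
I_load = 2184.6/4000 = 0.54614 A, so P_out = 2184.6 × 0.54614 = 1193.1 W.
All ideal ⇒ P_in = P_out, so I_supply = 1193.1/415 = 2.87 A.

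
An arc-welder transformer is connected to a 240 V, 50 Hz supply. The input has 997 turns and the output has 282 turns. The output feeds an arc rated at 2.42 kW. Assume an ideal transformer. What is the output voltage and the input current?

V_out ≈ 67.9 V, I_in ≈ 10.1 A

V_out = V_in × N_out/N_in = 240 × 282/997 = 67.884 V.
I_out = P/V_out = 2420/67.884 = 35.649 A.
I_in = I_out × N_out/N_in = 35.649 × 282/997 = 10.1 A.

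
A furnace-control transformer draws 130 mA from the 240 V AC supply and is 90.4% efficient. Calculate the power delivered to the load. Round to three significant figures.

P_out ≈ 28.2 W

P_in = V_p I_p = 240 × 0.130 = 31.200 W.
P_out = η P_in = 0.904 × 31.200 = 28.2 W.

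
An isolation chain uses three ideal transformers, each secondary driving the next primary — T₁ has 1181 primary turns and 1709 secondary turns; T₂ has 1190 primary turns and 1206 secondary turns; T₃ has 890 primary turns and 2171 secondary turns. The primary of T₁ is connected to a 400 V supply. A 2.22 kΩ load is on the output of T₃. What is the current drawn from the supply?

Secondary of T₁: V = 400.00 × 1709/1181 = 578.83 V.
Secondary of T₂: V = 578.83 × 1206/1190 = 586.61 V.
Secondary of T₃: V = 586.61 × 2171/890 = 1430.9 V.
I_load = 1430.9/2220 = 0.64457 A, so P_out = 1430.9 × 0.64457 = 922.34 W.
All ideal ⇒ P_in = P_out, so I_supply = 922.34/400 = 2.31 A.

I_supply ≈ 2.31 A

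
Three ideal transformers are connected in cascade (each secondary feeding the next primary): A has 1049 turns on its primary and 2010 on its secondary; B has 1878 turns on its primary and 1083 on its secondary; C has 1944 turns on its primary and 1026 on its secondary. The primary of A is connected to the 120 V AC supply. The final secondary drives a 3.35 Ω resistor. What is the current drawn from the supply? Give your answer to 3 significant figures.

I_supply ≈ 12.2 A

After A: V = 120.00 × 2010/1049 = 229.93 V.
After B: V = 229.93 × 1083/1878 = 132.60 V.
After C: V = 132.60 × 1026/1944 = 69.982 V.
I_load = 69.982/3.35 = 20.890 A, so P_out = 69.982 × 20.890 = 1461.9 W.
All ideal ⇒ P_in = P_out, so I_supply = 1461.9/120 = 12.2 A.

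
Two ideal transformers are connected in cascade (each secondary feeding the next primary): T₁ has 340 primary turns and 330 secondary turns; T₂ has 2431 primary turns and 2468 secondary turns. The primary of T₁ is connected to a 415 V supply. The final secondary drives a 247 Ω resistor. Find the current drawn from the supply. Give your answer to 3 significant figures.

After T₁: V = 415.00 × 330/340 = 402.79 V.
After T₂: V = 402.79 × 2468/2431 = 408.92 V.
I_load = 408.92/247 = 1.6556 A, so P_out = 408.92 × 1.6556 = 677.00 W.
All ideal ⇒ P_in = P_out, so I_supply = 677.00/415 = 1.63 A.

I_supply ≈ 1.63 A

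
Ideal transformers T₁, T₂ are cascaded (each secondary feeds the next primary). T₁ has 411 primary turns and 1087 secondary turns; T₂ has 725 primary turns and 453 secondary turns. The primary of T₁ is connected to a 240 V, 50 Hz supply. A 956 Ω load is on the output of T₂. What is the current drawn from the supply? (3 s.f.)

After T₁: V = 240.00 × 1087/411 = 634.74 V.
After T₂: V = 634.74 × 453/725 = 396.61 V.
I_load = 396.61/956 = 0.41486 A, so P_out = 396.61 × 0.41486 = 164.54 W.
All ideal ⇒ P_in = P_out, so I_supply = 164.54/240 = 0.686 A.

I_supply ≈ 0.686 A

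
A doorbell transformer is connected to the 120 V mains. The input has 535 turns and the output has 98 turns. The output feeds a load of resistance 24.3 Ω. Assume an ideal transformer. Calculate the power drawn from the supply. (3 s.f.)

P ≈ 19.9 W

V_out = V_in × N_out/N_in = 120 × 98/535 = 21.981 V.
I_out = V_out/R = 21.981/24.3 = 0.90458 A.
I_in = I_out × N_out/N_in = 0.90458 × 98/535 = 0.16570 A.
P = V_in I_in = 120 × 0.16570 = 19.9 W.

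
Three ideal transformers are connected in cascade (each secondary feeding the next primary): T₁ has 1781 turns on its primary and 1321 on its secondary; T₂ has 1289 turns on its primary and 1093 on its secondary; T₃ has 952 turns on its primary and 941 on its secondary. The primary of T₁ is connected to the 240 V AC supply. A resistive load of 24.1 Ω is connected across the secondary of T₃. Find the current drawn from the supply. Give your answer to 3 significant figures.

After T₁: V = 240.00 × 1321/1781 = 178.01 V.
After T₂: V = 178.01 × 1093/1289 = 150.94 V.
After T₃: V = 150.94 × 941/952 = 149.20 V.
I_load = 149.20/24.1 = 6.1909 A, so P_out = 149.20 × 6.1909 = 923.68 W.
All ideal ⇒ P_in = P_out, so I_supply = 923.68/240 = 3.85 A.

I_supply ≈ 3.85 A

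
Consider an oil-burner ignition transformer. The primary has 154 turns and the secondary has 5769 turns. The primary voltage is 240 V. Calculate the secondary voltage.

V_s/V_p = N_s/N_p, so V_s = 240 × 5769/154 = 8990 V.

V_s ≈ 8990 V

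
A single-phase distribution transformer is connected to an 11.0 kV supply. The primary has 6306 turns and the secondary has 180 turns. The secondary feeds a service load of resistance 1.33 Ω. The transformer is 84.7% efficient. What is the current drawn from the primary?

I_p ≈ 7.96 A

V_s = 11000 × 180/6306 = 313.99 V.
I_s = V_s/R = 313.99/1.33 = 236.08 A.
P_out = V_s I_s = 313.99 × 236.08 = 74126 W.
P_in = P_out/η = 74126/0.847 = 87516 W.
I_p = P_in/V_p = 87516/11000 = 7.96 A.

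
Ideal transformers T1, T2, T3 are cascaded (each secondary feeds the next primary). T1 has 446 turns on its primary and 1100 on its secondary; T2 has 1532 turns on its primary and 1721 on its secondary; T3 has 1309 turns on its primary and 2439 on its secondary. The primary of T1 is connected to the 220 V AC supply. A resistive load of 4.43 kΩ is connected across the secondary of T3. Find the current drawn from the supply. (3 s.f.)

After T1: V = 220.00 × 1100/446 = 542.60 V.
After T2: V = 542.60 × 1721/1532 = 609.54 V.
After T3: V = 609.54 × 2439/1309 = 1135.7 V.
I_load = 1135.7/4430 = 0.25637 A, so P_out = 1135.7 × 0.25637 = 291.17 W.
All ideal ⇒ P_in = P_out, so I_supply = 291.17/220 = 1.32 A.

I_supply ≈ 1.32 A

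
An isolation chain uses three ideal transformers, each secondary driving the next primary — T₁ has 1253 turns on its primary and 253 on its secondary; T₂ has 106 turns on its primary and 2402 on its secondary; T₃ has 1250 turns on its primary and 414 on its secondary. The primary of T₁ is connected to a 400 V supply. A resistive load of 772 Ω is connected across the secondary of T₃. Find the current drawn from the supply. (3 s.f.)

I_supply ≈ 1.19 A

Secondary of T₁: V = 400.00 × 253/1253 = 80.766 V.
Secondary of T₂: V = 80.766 × 2402/106 = 1830.2 V.
Secondary of T₃: V = 1830.2 × 414/1250 = 606.16 V.
I_load = 606.16/772 = 0.78518 A, so P_out = 606.16 × 0.78518 = 475.94 W.
All ideal ⇒ P_in = P_out, so I_supply = 475.94/400 = 1.19 A.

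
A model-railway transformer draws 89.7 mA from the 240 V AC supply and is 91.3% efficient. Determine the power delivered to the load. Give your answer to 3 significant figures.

P_in = V_p I_p = 240 × 0.0897 = 21.528 W.
P_out = η P_in = 0.913 × 21.528 = 19.7 W.

P_out ≈ 19.7 W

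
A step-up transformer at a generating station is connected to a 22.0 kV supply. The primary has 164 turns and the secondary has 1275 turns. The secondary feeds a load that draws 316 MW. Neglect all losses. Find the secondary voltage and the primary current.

V_s ≈ 171000 V, I_p ≈ 14400 A

V_s = V_p × N_s/N_p = 22000 × 1275/164 = 171040 V.
I_s = P/V_s = 3.16×10^8/171040 = 1847.6 A.
I_p = I_s × N_s/N_p = 1847.6 × 1275/164 = 14400 A.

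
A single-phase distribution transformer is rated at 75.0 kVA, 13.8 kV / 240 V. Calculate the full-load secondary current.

I_s = S/V_s = 75000/240 = 312 A.

I_s ≈ 312 A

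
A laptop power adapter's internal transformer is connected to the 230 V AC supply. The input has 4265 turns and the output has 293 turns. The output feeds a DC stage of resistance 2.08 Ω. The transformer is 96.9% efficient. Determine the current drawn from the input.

I_in ≈ 0.539 A

V_out = 230 × 293/4265 = 15.801 V.
I_out = V_out/R = 15.801/2.08 = 7.5965 A.
P_out = V_out I_out = 15.801 × 7.5965 = 120.03 W.
P_in = P_out/η = 120.03/0.969 = 123.87 W.
I_in = P_in/V_in = 123.87/230 = 0.539 A.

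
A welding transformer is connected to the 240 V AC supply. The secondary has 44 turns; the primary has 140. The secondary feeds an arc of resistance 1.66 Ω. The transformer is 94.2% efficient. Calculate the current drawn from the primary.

I_p ≈ 15.2 A

V_s = 240 × 44/140 = 75.429 V.
I_s = V_s/R = 75.429/1.66 = 45.439 A.
P_out = V_s I_s = 75.429 × 45.439 = 3427.4 W.
P_in = P_out/η = 3427.4/0.942 = 3638.4 W.
I_p = P_in/V_p = 3638.4/240 = 15.2 A.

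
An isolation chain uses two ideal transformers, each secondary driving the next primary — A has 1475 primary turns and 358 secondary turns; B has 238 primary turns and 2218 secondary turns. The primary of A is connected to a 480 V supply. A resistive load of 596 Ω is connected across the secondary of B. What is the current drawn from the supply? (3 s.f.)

After A: V = 480.00 × 358/1475 = 116.50 V.
After B: V = 116.50 × 2218/238 = 1085.7 V.
I_load = 1085.7/596 = 1.8217 A, so P_out = 1085.7 × 1.8217 = 1977.8 W.
All ideal ⇒ P_in = P_out, so I_supply = 1977.8/480 = 4.12 A.

I_supply ≈ 4.12 A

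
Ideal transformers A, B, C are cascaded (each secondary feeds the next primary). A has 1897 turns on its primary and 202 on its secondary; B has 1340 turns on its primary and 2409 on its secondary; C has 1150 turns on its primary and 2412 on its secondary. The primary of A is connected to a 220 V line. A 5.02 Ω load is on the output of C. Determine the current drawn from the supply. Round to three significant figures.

After A: V = 220.00 × 202/1897 = 23.426 V.
After B: V = 23.426 × 2409/1340 = 42.115 V.
After C: V = 42.115 × 2412/1150 = 88.332 V.
I_load = 88.332/5.02 = 17.596 A, so P_out = 88.332 × 17.596 = 1554.3 W.
All ideal ⇒ P_in = P_out, so I_supply = 1554.3/220 = 7.06 A.

I_supply ≈ 7.06 A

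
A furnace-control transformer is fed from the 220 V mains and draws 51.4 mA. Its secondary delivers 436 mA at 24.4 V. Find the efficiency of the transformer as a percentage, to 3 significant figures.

P_in = 220 × 0.0514 = 11.3080 W.
P_out = 24.4 × 0.436 = 10.6384 W.
η = P_out/P_in = 10.6384/11.3080 = 0.941.

η ≈ 94.1%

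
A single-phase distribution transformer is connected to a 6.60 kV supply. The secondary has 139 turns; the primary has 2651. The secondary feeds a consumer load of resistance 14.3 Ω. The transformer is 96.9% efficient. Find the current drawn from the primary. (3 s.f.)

V_s = 6600 × 139/2651 = 346.06 V.
I_s = V_s/R = 346.06/14.3 = 24.200 A.
P_out = V_s I_s = 346.06 × 24.200 = 8374.6 W.
P_in = P_out/η = 8374.6/0.969 = 8642.5 W.
I_p = P_in/V_p = 8642.5/6600 = 1.31 A.

I_p ≈ 1.31 A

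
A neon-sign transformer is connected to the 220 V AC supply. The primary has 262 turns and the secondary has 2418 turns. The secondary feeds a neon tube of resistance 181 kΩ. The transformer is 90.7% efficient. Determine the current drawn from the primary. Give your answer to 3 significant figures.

I_p ≈ 0.114 A

V_s = 220 × 2418/262 = 2030.4 V.
I_s = V_s/R = 2030.4/181000 = 0.011218 A.
P_out = V_s I_s = 2030.4 × 0.011218 = 22.776 W.
P_in = P_out/η = 22.776/0.907 = 25.111 W.
I_p = P_in/V_p = 25.111/220 = 0.114 A.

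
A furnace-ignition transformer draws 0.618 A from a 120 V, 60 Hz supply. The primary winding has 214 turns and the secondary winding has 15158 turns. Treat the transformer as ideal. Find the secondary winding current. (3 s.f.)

I_s ≈ 0.00872 A

I_s/I_p = N_p/N_s, so I_s = 0.618 × 214/15158 = 0.00872 A.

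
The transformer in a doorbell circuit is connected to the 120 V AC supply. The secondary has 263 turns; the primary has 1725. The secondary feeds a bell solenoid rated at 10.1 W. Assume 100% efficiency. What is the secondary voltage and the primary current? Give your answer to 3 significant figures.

V_s ≈ 18.3 V, I_p ≈ 0.0842 A

V_s = V_p × N_s/N_p = 120 × 263/1725 = 18.296 V.
I_s = P/V_s = 10.1/18.296 = 0.55204 A.
I_p = I_s × N_s/N_p = 0.55204 × 263/1725 = 0.0842 A.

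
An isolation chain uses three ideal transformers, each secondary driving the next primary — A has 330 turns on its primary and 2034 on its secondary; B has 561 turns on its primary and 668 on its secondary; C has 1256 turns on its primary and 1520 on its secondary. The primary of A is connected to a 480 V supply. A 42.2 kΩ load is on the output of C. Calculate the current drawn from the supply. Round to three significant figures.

I_supply ≈ 0.897 A

After A: V = 480.00 × 2034/330 = 2958.5 V.
After B: V = 2958.5 × 668/561 = 3522.8 V.
After C: V = 3522.8 × 1520/1256 = 4263.3 V.
I_load = 4263.3/42200 = 0.10103 A, so P_out = 4263.3 × 0.10103 = 430.70 W.
All ideal ⇒ P_in = P_out, so I_supply = 430.70/480 = 0.897 A.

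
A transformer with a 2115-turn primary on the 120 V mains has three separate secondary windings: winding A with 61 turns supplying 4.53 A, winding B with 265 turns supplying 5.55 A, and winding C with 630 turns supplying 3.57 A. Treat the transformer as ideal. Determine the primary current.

I_p ≈ 1.89 A

V_A = 120 × 61/2115 = 3.4610 V; V_B = 120 × 265/2115 = 15.035 V; V_C = 120 × 630/2115 = 35.745 V.
P_out = V_A I_A + V_B I_B + V_C I_C = 3.4610×4.53 + 15.035×5.55 + 35.745×3.57 = 15.678 + 83.447 + 127.61 = 226.73 W.
Ideal ⇒ P_in = P_out, so I_p = P_out/V_p = 226.73/120 = 1.89 A.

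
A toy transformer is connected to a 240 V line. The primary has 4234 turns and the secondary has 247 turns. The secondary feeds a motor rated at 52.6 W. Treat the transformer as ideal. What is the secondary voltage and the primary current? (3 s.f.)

V_s = V_p × N_s/N_p = 240 × 247/4234 = 14.001 V.
I_s = P/V_s = 52.6/14.001 = 3.7569 A.
I_p = I_s × N_s/N_p = 3.7569 × 247/4234 = 0.219 A.

V_s ≈ 14.0 V, I_p ≈ 0.219 A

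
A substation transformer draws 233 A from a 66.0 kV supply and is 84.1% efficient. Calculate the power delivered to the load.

P_out ≈ 1.29×10^7 W

P_in = V_in I_in = 66000 × 233 = 1.5378×10^7 W.
P_out = η P_in = 0.841 × 1.5378×10^7 = 1.29×10^7 W.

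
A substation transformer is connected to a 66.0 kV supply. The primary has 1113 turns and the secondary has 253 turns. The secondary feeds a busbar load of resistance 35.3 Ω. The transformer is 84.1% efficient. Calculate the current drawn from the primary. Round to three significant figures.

I_p ≈ 115 A

V_s = 66000 × 253/1113 = 15003 V.
I_s = V_s/R = 15003/35.3 = 425.01 A.
P_out = V_s I_s = 15003 × 425.01 = 6.3762×10^6 W.
P_in = P_out/η = 6.3762×10^6/0.841 = 7.5817×10^6 W.
I_p = P_in/V_p = 7.5817×10^6/66000 = 115 A.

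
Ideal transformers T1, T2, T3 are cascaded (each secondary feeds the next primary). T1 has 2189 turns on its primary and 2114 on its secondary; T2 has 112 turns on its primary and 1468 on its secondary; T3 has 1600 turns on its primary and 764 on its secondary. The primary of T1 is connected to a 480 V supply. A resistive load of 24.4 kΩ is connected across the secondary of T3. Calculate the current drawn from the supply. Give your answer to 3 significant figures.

I_supply ≈ 0.719 A

Secondary of T1: V = 480.00 × 2114/2189 = 463.55 V.
Secondary of T2: V = 463.55 × 1468/112 = 6075.9 V.
Secondary of T3: V = 6075.9 × 764/1600 = 2901.2 V.
I_load = 2901.2/24400 = 0.11890 A, so P_out = 2901.2 × 0.11890 = 344.96 W.
All ideal ⇒ P_in = P_out, so I_supply = 344.96/480 = 0.719 A.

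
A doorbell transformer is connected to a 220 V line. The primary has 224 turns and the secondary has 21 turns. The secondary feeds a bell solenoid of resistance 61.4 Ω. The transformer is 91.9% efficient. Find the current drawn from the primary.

I_p ≈ 0.0343 A

V_s = 220 × 21/224 = 20.625 V.
I_s = V_s/R = 20.625/61.4 = 0.33591 A.
P_out = V_s I_s = 20.625 × 0.33591 = 6.9282 W.
P_in = P_out/η = 6.9282/0.919 = 7.5388 W.
I_p = P_in/V_p = 7.5388/220 = 0.0343 A.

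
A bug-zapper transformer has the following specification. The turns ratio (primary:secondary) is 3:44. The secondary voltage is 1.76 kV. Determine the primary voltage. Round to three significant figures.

V_p ≈ 120 V

V_p/V_s = N_p/N_s, so V_p = 1760 × 3/44 = 120 V.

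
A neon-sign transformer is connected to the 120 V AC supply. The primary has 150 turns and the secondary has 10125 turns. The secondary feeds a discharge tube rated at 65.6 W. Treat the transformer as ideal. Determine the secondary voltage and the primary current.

V_s = V_p × N_s/N_p = 120 × 10125/150 = 8100.0 V.
I_s = P/V_s = 65.6/8100.0 = 0.0080988 A.
I_p = I_s × N_s/N_p = 0.0080988 × 10125/150 = 0.547 A.

V_s ≈ 8100 V, I_p ≈ 0.547 A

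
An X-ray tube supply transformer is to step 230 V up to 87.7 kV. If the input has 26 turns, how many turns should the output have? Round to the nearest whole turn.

N_out = 9914 turns

N_out/N_in = V_out/V_in, so N_out = 26 × 87700/230 = 9913.9 ≈ 9914 turns.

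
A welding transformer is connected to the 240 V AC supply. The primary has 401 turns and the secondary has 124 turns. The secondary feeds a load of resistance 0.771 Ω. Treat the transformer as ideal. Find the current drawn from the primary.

I_p ≈ 29.8 A

V_s = V_p × N_s/N_p = 240 × 124/401 = 74.214 V.
I_s = V_s/R = 74.214/0.771 = 96.257 A.
For an ideal transformer I_p N_p = I_s N_s, so I_p = 96.257 × 124/401 = 29.8 A.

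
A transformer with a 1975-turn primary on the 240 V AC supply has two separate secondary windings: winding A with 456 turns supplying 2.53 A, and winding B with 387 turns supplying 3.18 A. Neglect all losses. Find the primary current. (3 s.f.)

I_p ≈ 1.21 A

V_A = 240 × 456/1975 = 55.413 V; V_B = 240 × 387/1975 = 47.028 V.
P_out = V_A I_A + V_B I_B = 55.413×2.53 + 47.028×3.18 = 140.19 + 149.55 = 289.74 W.
Ideal ⇒ P_in = P_out, so I_p = P_out/V_p = 289.74/240 = 1.21 A.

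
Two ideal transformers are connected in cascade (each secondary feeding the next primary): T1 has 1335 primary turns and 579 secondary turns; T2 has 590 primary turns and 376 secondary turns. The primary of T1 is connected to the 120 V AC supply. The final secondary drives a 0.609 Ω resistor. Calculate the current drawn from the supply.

I_supply ≈ 15.1 A

After T1: V = 120.00 × 579/1335 = 52.045 V.
After T2: V = 52.045 × 376/590 = 33.168 V.
I_load = 33.168/0.609 = 54.462 A, so P_out = 33.168 × 54.462 = 1806.4 W.
All ideal ⇒ P_in = P_out, so I_supply = 1806.4/120 = 15.1 A.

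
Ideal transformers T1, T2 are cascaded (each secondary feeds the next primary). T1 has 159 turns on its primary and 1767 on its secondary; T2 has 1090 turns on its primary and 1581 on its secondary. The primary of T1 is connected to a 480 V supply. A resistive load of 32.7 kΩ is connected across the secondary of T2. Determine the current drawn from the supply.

Secondary of T1: V = 480.00 × 1767/159 = 5334.3 V.
Secondary of T2: V = 5334.3 × 1581/1090 = 7737.2 V.
I_load = 7737.2/32700 = 0.23661 A, so P_out = 7737.2 × 0.23661 = 1830.7 W.
All ideal ⇒ P_in = P_out, so I_supply = 1830.7/480 = 3.81 A.

I_supply ≈ 3.81 A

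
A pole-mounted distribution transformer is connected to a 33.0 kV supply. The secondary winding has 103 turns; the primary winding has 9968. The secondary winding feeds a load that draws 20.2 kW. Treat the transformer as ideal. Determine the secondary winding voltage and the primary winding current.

V_s ≈ 341 V, I_p ≈ 0.612 A

V_s = V_p × N_s/N_p = 33000 × 103/9968 = 340.99 V.
I_s = P/V_s = 20200/340.99 = 59.239 A.
I_p = I_s × N_s/N_p = 59.239 × 103/9968 = 0.612 A.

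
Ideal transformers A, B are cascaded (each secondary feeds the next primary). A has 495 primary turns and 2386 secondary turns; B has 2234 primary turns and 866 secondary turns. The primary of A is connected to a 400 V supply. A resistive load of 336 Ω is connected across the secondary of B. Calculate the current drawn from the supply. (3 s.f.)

Secondary of A: V = 400.00 × 2386/495 = 1928.1 V.
Secondary of B: V = 1928.1 × 866/2234 = 747.41 V.
I_load = 747.41/336 = 2.2244 A, so P_out = 747.41 × 2.2244 = 1662.6 W.
All ideal ⇒ P_in = P_out, so I_supply = 1662.6/400 = 4.16 A.

I_supply ≈ 4.16 A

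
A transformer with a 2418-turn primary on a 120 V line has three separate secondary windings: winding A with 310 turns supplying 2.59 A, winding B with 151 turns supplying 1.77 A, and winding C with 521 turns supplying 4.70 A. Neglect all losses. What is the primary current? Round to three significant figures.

V_A = 120 × 310/2418 = 15.385 V; V_B = 120 × 151/2418 = 7.4938 V; V_C = 120 × 521/2418 = 25.856 V.
P_out = V_A I_A + V_B I_B + V_C I_C = 15.385×2.59 + 7.4938×1.77 + 25.856×4.70 = 39.846 + 13.264 + 121.52 = 174.63 W.
Ideal ⇒ P_in = P_out, so I_p = P_out/V_p = 174.63/120 = 1.46 A.

I_p ≈ 1.46 A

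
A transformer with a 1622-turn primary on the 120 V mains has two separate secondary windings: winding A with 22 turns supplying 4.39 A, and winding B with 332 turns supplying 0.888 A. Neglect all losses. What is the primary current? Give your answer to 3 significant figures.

V_A = 120 × 22/1622 = 1.6276 V; V_B = 120 × 332/1622 = 24.562 V.
P_out = V_A I_A + V_B I_B = 1.6276×4.39 + 24.562×0.888 = 7.1453 + 21.811 = 28.957 W.
Ideal ⇒ P_in = P_out, so I_p = P_out/V_p = 28.957/120 = 0.241 A.

I_p ≈ 0.241 A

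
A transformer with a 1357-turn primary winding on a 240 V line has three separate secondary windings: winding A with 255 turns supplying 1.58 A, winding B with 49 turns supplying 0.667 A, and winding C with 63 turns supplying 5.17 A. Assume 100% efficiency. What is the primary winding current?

I_p ≈ 0.561 A

V_A = 240 × 255/1357 = 45.099 V; V_B = 240 × 49/1357 = 8.6662 V; V_C = 240 × 63/1357 = 11.142 V.
P_out = V_A I_A + V_B I_B + V_C I_C = 45.099×1.58 + 8.6662×0.667 + 11.142×5.17 = 71.257 + 5.7803 + 57.605 = 134.64 W.
Ideal ⇒ P_in = P_out, so I_p = P_out/V_p = 134.64/240 = 0.561 A.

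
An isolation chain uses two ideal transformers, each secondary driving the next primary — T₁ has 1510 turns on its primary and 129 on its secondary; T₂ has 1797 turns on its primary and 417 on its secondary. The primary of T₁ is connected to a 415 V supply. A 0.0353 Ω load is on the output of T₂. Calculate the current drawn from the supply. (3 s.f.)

After T₁: V = 415.00 × 129/1510 = 35.454 V.
After T₂: V = 35.454 × 417/1797 = 8.2271 V.
I_load = 8.2271/0.0353 = 233.06 A, so P_out = 8.2271 × 233.06 = 1917.4 W.
All ideal ⇒ P_in = P_out, so I_supply = 1917.4/415 = 4.62 A.

I_supply ≈ 4.62 A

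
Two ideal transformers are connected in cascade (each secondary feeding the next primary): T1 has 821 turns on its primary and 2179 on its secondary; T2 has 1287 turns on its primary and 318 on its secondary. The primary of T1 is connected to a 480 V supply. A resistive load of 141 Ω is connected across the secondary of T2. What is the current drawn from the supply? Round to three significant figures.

I_supply ≈ 1.46 A

After T1: V = 480.00 × 2179/821 = 1274.0 V.
After T2: V = 1274.0 × 318/1287 = 314.78 V.
I_load = 314.78/141 = 2.2325 A, so P_out = 314.78 × 2.2325 = 702.73 W.
All ideal ⇒ P_in = P_out, so I_supply = 702.73/480 = 1.46 A.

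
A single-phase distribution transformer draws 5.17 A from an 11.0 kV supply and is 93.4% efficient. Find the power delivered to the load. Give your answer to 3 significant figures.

P_in = V_p I_p = 11000 × 5.17 = 56870 W.
P_out = η P_in = 0.934 × 56870 = 53100 W.

P_out ≈ 53100 W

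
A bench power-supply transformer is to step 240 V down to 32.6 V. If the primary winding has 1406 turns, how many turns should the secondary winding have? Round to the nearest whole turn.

N_s/N_p = V_s/V_p, so N_s = 1406 × 32.6/240 = 191.0 ≈ 191 turns.

N_s = 191 turns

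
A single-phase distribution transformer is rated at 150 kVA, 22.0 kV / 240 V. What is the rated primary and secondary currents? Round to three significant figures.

I_p = S/V_p = 150000/22000 = 6.82 A.
I_s = S/V_s = 150000/240 = 625 A.

I_p ≈ 6.82 A, I_s ≈ 625 A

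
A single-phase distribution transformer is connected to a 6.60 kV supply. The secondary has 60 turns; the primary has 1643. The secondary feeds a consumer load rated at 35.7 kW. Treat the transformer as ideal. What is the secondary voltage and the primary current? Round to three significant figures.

V_s ≈ 241 V, I_p ≈ 5.41 A

V_s = V_p × N_s/N_p = 6600 × 60/1643 = 241.02 V.
I_s = P/V_s = 35700/241.02 = 148.12 A.
I_p = I_s × N_s/N_p = 148.12 × 60/1643 = 5.41 A.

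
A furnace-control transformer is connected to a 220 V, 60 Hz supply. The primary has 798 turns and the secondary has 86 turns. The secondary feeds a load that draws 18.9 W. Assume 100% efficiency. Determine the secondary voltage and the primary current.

V_s = V_p × N_s/N_p = 220 × 86/798 = 23.709 V.
I_s = P/V_s = 18.9/23.709 = 0.79716 A.
I_p = I_s × N_s/N_p = 0.79716 × 86/798 = 0.0859 A.

V_s ≈ 23.7 V, I_p ≈ 0.0859 A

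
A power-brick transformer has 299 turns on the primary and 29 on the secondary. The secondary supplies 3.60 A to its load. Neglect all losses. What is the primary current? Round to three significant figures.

For an ideal transformer I_p/I_s = N_s/N_p, so I_p = 3.60 × 29/299 = 0.349 A.

I_p ≈ 0.349 A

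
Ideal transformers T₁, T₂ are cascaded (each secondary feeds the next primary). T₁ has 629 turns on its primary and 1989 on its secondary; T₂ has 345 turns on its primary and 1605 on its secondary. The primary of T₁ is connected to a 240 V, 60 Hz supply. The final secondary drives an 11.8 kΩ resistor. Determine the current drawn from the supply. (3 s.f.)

Secondary of T₁: V = 240.00 × 1989/629 = 758.92 V.
Secondary of T₂: V = 758.92 × 1605/345 = 3530.6 V.
I_load = 3530.6/11800 = 0.29921 A, so P_out = 3530.6 × 0.29921 = 1056.4 W.
All ideal ⇒ P_in = P_out, so I_supply = 1056.4/240 = 4.40 A.

I_supply ≈ 4.40 A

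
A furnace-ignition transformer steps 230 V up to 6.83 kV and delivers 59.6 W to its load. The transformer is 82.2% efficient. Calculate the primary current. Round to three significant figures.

I_p ≈ 0.315 A

P_in = P_out/η = 59.6/0.822 = 72.506 W.
I_p = P_in/V_p = 72.506/230 = 0.315 A.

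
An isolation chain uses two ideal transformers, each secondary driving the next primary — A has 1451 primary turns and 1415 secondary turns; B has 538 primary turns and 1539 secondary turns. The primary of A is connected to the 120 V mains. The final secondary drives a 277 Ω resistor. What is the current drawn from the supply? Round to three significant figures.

I_supply ≈ 3.37 A

Secondary of A: V = 120.00 × 1415/1451 = 117.02 V.
Secondary of B: V = 117.02 × 1539/538 = 334.75 V.
I_load = 334.75/277 = 1.2085 A, so P_out = 334.75 × 1.2085 = 404.55 W.
All ideal ⇒ P_in = P_out, so I_supply = 404.55/120 = 3.37 A.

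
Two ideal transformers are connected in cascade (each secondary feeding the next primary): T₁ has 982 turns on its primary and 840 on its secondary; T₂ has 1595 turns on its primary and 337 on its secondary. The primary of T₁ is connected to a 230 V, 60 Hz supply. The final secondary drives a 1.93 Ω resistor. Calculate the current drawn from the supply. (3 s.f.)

I_supply ≈ 3.89 A

Secondary of T₁: V = 230.00 × 840/982 = 196.74 V.
Secondary of T₂: V = 196.74 × 337/1595 = 41.569 V.
I_load = 41.569/1.93 = 21.538 A, so P_out = 41.569 × 21.538 = 895.31 W.
All ideal ⇒ P_in = P_out, so I_supply = 895.31/230 = 3.89 A.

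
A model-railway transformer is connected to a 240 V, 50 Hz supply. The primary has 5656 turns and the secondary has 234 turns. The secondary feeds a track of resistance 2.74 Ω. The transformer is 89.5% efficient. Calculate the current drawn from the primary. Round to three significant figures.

V_s = 240 × 234/5656 = 9.9293 V.
I_s = V_s/R = 9.9293/2.74 = 3.6238 A.
P_out = V_s I_s = 9.9293 × 3.6238 = 35.982 W.
P_in = P_out/η = 35.982/0.895 = 40.203 W.
I_p = P_in/V_p = 40.203/240 = 0.168 A.

I_p ≈ 0.168 A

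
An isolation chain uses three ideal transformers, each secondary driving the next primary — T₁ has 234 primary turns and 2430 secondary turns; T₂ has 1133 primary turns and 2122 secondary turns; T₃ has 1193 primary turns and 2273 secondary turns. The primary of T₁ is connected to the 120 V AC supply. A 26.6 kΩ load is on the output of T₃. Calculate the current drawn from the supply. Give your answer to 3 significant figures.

I_supply ≈ 6.19 A

After T₁: V = 120.00 × 2430/234 = 1246.2 V.
After T₂: V = 1246.2 × 2122/1133 = 2333.9 V.
After T₃: V = 2333.9 × 2273/1193 = 4446.8 V.
I_load = 4446.8/26600 = 0.16717 A, so P_out = 4446.8 × 0.16717 = 743.38 W.
All ideal ⇒ P_in = P_out, so I_supply = 743.38/120 = 6.19 A.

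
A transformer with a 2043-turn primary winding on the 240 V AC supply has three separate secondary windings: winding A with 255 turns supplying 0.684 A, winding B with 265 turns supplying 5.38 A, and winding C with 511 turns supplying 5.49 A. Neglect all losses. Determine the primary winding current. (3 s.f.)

I_p ≈ 2.16 A

V_A = 240 × 255/2043 = 29.956 V; V_B = 240 × 265/2043 = 31.131 V; V_C = 240 × 511/2043 = 60.029 V.
P_out = V_A I_A + V_B I_B + V_C I_C = 29.956×0.684 + 31.131×5.38 + 60.029×5.49 = 20.490 + 167.48 + 329.56 = 517.53 W.
Ideal ⇒ P_in = P_out, so I_p = P_out/V_p = 517.53/240 = 2.16 A.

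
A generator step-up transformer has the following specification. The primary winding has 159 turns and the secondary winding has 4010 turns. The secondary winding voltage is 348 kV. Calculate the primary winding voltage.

V_p ≈ 13800 V

V_p/V_s = N_p/N_s, so V_p = 348000 × 159/4010 = 13800 V.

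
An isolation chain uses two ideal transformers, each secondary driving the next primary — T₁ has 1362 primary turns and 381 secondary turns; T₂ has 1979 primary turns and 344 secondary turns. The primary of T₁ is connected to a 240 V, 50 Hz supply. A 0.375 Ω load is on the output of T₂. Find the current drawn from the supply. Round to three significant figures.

Secondary of T₁: V = 240.00 × 381/1362 = 67.137 V.
Secondary of T₂: V = 67.137 × 344/1979 = 11.670 V.
I_load = 11.670/0.375 = 31.120 A, so P_out = 11.670 × 31.120 = 363.17 W.
All ideal ⇒ P_in = P_out, so I_supply = 363.17/240 = 1.51 A.

I_supply ≈ 1.51 A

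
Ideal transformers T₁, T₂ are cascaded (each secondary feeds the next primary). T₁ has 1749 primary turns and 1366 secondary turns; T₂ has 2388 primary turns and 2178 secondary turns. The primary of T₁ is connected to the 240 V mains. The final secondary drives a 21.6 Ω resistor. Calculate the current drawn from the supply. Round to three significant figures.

Secondary of T₁: V = 240.00 × 1366/1749 = 187.44 V.
Secondary of T₂: V = 187.44 × 2178/2388 = 170.96 V.
I_load = 170.96/21.6 = 7.9148 A, so P_out = 170.96 × 7.9148 = 1353.1 W.
All ideal ⇒ P_in = P_out, so I_supply = 1353.1/240 = 5.64 A.

I_supply ≈ 5.64 A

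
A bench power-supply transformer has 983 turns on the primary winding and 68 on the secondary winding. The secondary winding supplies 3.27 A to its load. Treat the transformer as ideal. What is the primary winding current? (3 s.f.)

For an ideal transformer I_p/I_s = N_s/N_p, so I_p = 3.27 × 68/983 = 0.226 A.

I_p ≈ 0.226 A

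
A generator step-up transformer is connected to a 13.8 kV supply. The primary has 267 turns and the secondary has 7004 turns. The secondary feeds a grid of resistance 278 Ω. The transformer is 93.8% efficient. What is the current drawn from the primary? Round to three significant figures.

V_s = 13800 × 7004/267 = 362000 V.
I_s = V_s/R = 362000/278 = 1302.2 A.
P_out = V_s I_s = 362000 × 1302.2 = 4.7139×10^8 W.
P_in = P_out/η = 4.7139×10^8/0.938 = 5.0255×10^8 W.
I_p = P_in/V_p = 5.0255×10^8/13800 = 36400 A.

I_p ≈ 36400 A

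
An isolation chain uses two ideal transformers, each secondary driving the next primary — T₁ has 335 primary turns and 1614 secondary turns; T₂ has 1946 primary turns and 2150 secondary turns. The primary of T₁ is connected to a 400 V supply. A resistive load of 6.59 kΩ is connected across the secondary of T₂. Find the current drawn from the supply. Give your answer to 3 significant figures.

Secondary of T₁: V = 400.00 × 1614/335 = 1927.2 V.
Secondary of T₂: V = 1927.2 × 2150/1946 = 2129.2 V.
I_load = 2129.2/6590 = 0.32309 A, so P_out = 2129.2 × 0.32309 = 687.93 W.
All ideal ⇒ P_in = P_out, so I_supply = 687.93/400 = 1.72 A.

I_supply ≈ 1.72 A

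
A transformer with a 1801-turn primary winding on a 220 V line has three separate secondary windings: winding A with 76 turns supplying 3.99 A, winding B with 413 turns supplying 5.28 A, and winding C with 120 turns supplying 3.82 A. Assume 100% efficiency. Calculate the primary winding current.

I_p ≈ 1.63 A

V_A = 220 × 76/1801 = 9.2837 V; V_B = 220 × 413/1801 = 50.450 V; V_C = 220 × 120/1801 = 14.659 V.
P_out = V_A I_A + V_B I_B + V_C I_C = 9.2837×3.99 + 50.450×5.28 + 14.659×3.82 = 37.042 + 266.37 + 55.996 = 359.41 W.
Ideal ⇒ P_in = P_out, so I_p = P_out/V_p = 359.41/220 = 1.63 A.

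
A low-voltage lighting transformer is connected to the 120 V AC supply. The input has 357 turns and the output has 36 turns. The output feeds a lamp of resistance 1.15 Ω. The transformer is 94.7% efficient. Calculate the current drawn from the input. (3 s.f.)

V_out = 120 × 36/357 = 12.101 V.
I_out = V_out/R = 12.101/1.15 = 10.522 A.
P_out = V_out I_out = 12.101 × 10.522 = 127.33 W.
P_in = P_out/η = 127.33/0.947 = 134.46 W.
I_in = P_in/V_in = 134.46/120 = 1.12 A.

I_in ≈ 1.12 A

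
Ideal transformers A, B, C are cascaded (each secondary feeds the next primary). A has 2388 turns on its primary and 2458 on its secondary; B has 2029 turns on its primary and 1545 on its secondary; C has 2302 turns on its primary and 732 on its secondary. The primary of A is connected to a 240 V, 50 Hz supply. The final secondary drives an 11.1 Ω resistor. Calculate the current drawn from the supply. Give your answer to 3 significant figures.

I_supply ≈ 1.34 A

Secondary of A: V = 240.00 × 2458/2388 = 247.04 V.
Secondary of B: V = 247.04 × 1545/2029 = 188.11 V.
Secondary of C: V = 188.11 × 732/2302 = 59.815 V.
I_load = 59.815/11.1 = 5.3887 A, so P_out = 59.815 × 5.3887 = 322.33 W.
All ideal ⇒ P_in = P_out, so I_supply = 322.33/240 = 1.34 A.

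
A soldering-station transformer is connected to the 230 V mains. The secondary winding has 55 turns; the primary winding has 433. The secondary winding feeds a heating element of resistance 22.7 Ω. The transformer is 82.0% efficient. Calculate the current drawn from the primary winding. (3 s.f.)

V_s = 230 × 55/433 = 29.215 V.
I_s = V_s/R = 29.215/22.7 = 1.2870 A.
P_out = V_s I_s = 29.215 × 1.2870 = 37.599 W.
P_in = P_out/η = 37.599/0.820 = 45.853 W.
I_p = P_in/V_p = 45.853/230 = 0.199 A.

I_p ≈ 0.199 A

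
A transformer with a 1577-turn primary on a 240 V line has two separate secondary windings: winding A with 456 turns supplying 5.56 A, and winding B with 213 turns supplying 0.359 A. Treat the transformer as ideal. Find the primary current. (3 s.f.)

I_p ≈ 1.66 A

V_A = 240 × 456/1577 = 69.398 V; V_B = 240 × 213/1577 = 32.416 V.
P_out = V_A I_A + V_B I_B = 69.398×5.56 + 32.416×0.359 = 385.85 + 11.637 = 397.49 W.
Ideal ⇒ P_in = P_out, so I_p = P_out/V_p = 397.49/240 = 1.66 A.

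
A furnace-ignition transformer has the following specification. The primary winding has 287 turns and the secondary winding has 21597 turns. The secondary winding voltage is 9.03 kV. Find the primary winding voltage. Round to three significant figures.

V_p ≈ 120 V

V_p/V_s = N_p/N_s, so V_p = 9030 × 287/21597 = 120 V.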